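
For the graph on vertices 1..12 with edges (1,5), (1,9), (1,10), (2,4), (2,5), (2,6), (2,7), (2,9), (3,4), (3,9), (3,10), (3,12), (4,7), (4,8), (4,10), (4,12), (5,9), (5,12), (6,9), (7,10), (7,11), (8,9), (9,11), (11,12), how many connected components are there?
1 (components: {1, 2, 3, 4, 5, 6, 7, 8, 9, 10, 11, 12})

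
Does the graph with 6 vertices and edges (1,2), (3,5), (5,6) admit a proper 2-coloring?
Yes. Partition: {1, 3, 4, 6}, {2, 5}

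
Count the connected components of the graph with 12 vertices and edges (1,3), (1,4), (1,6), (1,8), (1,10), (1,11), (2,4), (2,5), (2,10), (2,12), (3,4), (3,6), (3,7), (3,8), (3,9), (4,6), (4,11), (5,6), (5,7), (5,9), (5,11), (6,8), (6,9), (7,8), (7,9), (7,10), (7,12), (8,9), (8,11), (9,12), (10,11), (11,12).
1 (components: {1, 2, 3, 4, 5, 6, 7, 8, 9, 10, 11, 12})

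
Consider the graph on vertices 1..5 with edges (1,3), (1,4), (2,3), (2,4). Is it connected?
No, it has 2 components: {1, 2, 3, 4}, {5}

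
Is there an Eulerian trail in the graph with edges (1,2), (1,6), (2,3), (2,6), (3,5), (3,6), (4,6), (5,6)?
No (4 vertices have odd degree: {2, 3, 4, 6}; Eulerian path requires 0 or 2)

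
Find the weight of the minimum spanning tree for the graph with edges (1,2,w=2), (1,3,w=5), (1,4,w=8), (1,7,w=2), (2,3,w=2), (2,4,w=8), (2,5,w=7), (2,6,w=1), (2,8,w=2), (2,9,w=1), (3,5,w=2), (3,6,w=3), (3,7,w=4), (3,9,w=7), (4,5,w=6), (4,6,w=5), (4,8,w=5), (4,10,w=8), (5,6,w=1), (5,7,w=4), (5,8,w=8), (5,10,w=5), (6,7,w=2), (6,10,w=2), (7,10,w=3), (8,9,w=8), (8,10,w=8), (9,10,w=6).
18 (MST edges: (1,2,w=2), (1,7,w=2), (2,3,w=2), (2,6,w=1), (2,8,w=2), (2,9,w=1), (4,6,w=5), (5,6,w=1), (6,10,w=2); sum of weights 2 + 2 + 2 + 1 + 2 + 1 + 5 + 1 + 2 = 18)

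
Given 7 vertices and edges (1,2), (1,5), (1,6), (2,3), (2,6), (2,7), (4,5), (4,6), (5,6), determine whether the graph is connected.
Yes (BFS from 1 visits [1, 2, 5, 6, 3, 7, 4] — all 7 vertices reached)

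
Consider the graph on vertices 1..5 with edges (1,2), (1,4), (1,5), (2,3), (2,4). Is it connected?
Yes (BFS from 1 visits [1, 2, 4, 5, 3] — all 5 vertices reached)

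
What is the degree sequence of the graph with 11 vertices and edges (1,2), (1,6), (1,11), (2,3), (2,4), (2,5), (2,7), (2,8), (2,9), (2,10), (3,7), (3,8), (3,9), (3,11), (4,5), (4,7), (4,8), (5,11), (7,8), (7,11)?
[8, 5, 5, 4, 4, 4, 3, 3, 2, 1, 1] (degrees: deg(1)=3, deg(2)=8, deg(3)=5, deg(4)=4, deg(5)=3, deg(6)=1, deg(7)=5, deg(8)=4, deg(9)=2, deg(10)=1, deg(11)=4)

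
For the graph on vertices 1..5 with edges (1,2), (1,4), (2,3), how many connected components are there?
2 (components: {1, 2, 3, 4}, {5})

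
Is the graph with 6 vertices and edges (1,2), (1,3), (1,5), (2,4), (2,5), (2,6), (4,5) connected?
Yes (BFS from 1 visits [1, 2, 3, 5, 4, 6] — all 6 vertices reached)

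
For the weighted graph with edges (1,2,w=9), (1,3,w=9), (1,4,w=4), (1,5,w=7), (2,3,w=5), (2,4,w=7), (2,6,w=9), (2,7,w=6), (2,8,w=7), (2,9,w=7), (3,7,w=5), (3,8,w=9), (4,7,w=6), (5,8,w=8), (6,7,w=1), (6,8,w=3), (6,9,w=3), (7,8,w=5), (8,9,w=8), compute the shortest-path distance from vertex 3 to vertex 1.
9 (path: 3 -> 1; weights 9 = 9)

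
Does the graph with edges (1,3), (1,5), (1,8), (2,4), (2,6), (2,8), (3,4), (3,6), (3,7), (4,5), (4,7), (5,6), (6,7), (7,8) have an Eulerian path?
No (4 vertices have odd degree: {1, 2, 5, 8}; Eulerian path requires 0 or 2)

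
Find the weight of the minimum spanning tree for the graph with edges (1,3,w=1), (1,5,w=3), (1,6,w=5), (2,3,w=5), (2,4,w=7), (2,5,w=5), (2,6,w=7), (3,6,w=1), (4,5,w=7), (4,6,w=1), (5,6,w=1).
9 (MST edges: (1,3,w=1), (2,3,w=5), (3,6,w=1), (4,6,w=1), (5,6,w=1); sum of weights 1 + 5 + 1 + 1 + 1 = 9)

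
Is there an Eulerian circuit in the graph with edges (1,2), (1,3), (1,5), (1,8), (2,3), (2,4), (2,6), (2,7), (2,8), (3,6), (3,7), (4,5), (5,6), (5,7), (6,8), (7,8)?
Yes (the graph is connected and all 8 vertices have even degree)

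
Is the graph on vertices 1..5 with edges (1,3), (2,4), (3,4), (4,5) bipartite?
Yes. Partition: {1, 4}, {2, 3, 5}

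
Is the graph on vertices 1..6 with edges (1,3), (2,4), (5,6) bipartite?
Yes. Partition: {1, 2, 5}, {3, 4, 6}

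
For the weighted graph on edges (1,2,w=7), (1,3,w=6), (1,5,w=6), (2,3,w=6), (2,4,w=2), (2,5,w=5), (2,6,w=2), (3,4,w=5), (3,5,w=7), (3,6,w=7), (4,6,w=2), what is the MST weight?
20 (MST edges: (1,5,w=6), (2,4,w=2), (2,5,w=5), (2,6,w=2), (3,4,w=5); sum of weights 6 + 2 + 5 + 2 + 5 = 20)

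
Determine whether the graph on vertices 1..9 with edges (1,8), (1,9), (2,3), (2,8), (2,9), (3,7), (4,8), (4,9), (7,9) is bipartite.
Yes. Partition: {1, 2, 4, 5, 6, 7}, {3, 8, 9}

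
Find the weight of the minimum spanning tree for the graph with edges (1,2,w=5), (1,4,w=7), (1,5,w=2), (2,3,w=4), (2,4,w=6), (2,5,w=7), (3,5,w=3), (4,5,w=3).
12 (MST edges: (1,5,w=2), (2,3,w=4), (3,5,w=3), (4,5,w=3); sum of weights 2 + 4 + 3 + 3 = 12)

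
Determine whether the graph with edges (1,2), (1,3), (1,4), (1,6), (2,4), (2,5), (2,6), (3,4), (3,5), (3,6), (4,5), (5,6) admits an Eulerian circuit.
Yes (the graph is connected and all 6 vertices have even degree)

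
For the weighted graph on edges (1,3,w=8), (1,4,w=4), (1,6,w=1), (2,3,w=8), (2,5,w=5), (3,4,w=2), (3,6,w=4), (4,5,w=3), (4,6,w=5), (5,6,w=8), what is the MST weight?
15 (MST edges: (1,4,w=4), (1,6,w=1), (2,5,w=5), (3,4,w=2), (4,5,w=3); sum of weights 4 + 1 + 5 + 2 + 3 = 15)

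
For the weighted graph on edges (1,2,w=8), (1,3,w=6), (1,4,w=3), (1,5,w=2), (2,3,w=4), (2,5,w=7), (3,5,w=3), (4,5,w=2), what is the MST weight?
11 (MST edges: (1,5,w=2), (2,3,w=4), (3,5,w=3), (4,5,w=2); sum of weights 2 + 4 + 3 + 2 = 11)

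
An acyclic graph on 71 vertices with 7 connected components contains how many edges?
64 (Each of the 7 component trees on V_i vertices has V_i - 1 edges; summing gives V - C = 71 - 7 = 64)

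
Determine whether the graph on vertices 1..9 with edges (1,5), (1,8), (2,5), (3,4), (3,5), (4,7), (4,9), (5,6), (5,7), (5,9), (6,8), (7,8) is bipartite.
Yes. Partition: {1, 2, 3, 6, 7, 9}, {4, 5, 8}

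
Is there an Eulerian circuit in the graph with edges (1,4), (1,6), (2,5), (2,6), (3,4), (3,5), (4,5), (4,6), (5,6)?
Yes (the graph is connected and all 6 vertices have even degree)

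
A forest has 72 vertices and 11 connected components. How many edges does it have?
61 (Each of the 11 component trees on V_i vertices has V_i - 1 edges; summing gives V - C = 72 - 11 = 61)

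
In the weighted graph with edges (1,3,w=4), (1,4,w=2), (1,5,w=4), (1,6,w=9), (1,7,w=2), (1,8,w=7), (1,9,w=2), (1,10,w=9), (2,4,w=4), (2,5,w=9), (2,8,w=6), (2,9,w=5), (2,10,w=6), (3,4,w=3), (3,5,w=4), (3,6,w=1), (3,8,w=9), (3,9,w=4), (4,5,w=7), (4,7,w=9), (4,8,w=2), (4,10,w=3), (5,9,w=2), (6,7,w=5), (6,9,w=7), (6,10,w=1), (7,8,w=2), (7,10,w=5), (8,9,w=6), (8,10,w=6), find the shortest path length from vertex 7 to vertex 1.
2 (path: 7 -> 1; weights 2 = 2)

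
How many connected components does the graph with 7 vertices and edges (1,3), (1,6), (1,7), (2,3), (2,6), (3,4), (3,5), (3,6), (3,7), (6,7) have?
1 (components: {1, 2, 3, 4, 5, 6, 7})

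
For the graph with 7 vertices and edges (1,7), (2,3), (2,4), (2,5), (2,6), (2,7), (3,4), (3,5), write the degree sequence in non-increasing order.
[5, 3, 2, 2, 2, 1, 1] (degrees: deg(1)=1, deg(2)=5, deg(3)=3, deg(4)=2, deg(5)=2, deg(6)=1, deg(7)=2)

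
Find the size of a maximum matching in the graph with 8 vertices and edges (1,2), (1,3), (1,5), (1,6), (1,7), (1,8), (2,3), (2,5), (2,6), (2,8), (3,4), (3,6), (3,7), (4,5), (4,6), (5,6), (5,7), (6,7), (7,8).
4 (matching: (1,5), (2,6), (3,4), (7,8); upper bound floor(n/2) = floor(8/2) = 4)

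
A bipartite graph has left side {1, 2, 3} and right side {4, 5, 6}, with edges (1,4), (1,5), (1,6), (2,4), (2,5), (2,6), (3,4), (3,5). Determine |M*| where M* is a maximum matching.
3 (matching: (1,6), (2,5), (3,4); upper bound min(|L|,|R|) = min(3,3) = 3)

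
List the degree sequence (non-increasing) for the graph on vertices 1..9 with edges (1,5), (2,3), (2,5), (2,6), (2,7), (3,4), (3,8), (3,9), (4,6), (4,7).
[4, 4, 3, 2, 2, 2, 1, 1, 1] (degrees: deg(1)=1, deg(2)=4, deg(3)=4, deg(4)=3, deg(5)=2, deg(6)=2, deg(7)=2, deg(8)=1, deg(9)=1)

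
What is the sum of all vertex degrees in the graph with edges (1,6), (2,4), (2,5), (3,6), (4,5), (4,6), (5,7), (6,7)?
16 (handshake: sum of degrees = 2|E| = 2 x 8 = 16)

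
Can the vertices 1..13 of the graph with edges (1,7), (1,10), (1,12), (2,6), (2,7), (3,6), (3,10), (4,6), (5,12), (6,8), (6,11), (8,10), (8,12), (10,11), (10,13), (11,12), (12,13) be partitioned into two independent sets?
Yes. Partition: {1, 2, 3, 4, 5, 8, 9, 11, 13}, {6, 7, 10, 12}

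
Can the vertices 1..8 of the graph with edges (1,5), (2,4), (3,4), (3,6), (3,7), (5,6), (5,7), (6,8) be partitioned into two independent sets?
Yes. Partition: {1, 4, 6, 7}, {2, 3, 5, 8}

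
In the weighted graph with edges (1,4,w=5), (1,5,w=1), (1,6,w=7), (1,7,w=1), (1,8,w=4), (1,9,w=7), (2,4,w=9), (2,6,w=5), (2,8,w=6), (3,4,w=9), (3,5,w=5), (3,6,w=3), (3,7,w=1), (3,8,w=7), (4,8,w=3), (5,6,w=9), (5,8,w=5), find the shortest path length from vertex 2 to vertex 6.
5 (path: 2 -> 6; weights 5 = 5)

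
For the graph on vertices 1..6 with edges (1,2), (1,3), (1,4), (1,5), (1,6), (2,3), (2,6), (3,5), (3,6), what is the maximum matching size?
3 (matching: (1,4), (2,6), (3,5); upper bound floor(n/2) = floor(6/2) = 3)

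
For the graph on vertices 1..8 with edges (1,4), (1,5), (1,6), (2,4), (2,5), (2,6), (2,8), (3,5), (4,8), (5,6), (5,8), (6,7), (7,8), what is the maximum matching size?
4 (matching: (1,4), (2,8), (3,5), (6,7); upper bound floor(n/2) = floor(8/2) = 4)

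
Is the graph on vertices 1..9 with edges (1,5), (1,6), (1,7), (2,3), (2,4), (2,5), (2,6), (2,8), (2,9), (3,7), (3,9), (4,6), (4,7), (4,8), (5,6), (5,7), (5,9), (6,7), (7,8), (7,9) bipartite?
No (odd cycle of length 3: 7 -> 1 -> 6 -> 7)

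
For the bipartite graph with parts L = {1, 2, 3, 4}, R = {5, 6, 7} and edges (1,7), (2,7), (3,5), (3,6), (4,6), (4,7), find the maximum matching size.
3 (matching: (1,7), (3,5), (4,6); upper bound min(|L|,|R|) = min(4,3) = 3)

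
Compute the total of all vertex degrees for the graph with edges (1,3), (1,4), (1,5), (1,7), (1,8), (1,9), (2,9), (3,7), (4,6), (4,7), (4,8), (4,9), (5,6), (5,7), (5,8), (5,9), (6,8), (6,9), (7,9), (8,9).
40 (handshake: sum of degrees = 2|E| = 2 x 20 = 40)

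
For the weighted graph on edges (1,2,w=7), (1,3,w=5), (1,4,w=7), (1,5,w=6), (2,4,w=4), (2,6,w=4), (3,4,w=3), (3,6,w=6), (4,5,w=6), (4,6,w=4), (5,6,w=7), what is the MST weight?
22 (MST edges: (1,3,w=5), (1,5,w=6), (2,4,w=4), (2,6,w=4), (3,4,w=3); sum of weights 5 + 6 + 4 + 4 + 3 = 22)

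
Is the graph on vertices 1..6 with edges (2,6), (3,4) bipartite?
Yes. Partition: {1, 2, 3, 5}, {4, 6}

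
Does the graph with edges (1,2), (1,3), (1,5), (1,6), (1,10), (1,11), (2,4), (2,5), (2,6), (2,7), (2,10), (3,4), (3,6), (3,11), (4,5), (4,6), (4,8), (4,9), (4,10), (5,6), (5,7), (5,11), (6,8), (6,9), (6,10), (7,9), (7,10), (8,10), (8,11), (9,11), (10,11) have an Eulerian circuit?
No (2 vertices have odd degree: {4, 10}; Eulerian circuit requires 0)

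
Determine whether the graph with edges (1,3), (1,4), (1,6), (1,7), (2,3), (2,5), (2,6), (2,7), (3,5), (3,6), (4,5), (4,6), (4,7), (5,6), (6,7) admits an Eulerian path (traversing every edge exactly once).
Yes — and in fact it has an Eulerian circuit (the graph is connected and all 7 vertices have even degree)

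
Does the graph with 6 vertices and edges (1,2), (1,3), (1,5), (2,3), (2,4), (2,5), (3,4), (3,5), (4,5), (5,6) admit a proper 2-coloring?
No (odd cycle of length 3: 2 -> 1 -> 3 -> 2)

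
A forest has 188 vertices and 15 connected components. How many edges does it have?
173 (Each of the 15 component trees on V_i vertices has V_i - 1 edges; summing gives V - C = 188 - 15 = 173)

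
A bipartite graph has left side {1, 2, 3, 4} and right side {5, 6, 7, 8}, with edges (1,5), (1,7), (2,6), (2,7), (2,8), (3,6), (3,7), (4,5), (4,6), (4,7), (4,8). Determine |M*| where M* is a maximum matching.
4 (matching: (1,7), (2,8), (3,6), (4,5); upper bound min(|L|,|R|) = min(4,4) = 4)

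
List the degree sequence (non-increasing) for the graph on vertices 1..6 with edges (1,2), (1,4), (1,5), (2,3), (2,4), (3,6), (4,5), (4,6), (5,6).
[4, 3, 3, 3, 3, 2] (degrees: deg(1)=3, deg(2)=3, deg(3)=2, deg(4)=4, deg(5)=3, deg(6)=3)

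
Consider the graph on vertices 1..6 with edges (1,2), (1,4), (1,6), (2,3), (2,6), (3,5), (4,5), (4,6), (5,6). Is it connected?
Yes (BFS from 1 visits [1, 2, 4, 6, 3, 5] — all 6 vertices reached)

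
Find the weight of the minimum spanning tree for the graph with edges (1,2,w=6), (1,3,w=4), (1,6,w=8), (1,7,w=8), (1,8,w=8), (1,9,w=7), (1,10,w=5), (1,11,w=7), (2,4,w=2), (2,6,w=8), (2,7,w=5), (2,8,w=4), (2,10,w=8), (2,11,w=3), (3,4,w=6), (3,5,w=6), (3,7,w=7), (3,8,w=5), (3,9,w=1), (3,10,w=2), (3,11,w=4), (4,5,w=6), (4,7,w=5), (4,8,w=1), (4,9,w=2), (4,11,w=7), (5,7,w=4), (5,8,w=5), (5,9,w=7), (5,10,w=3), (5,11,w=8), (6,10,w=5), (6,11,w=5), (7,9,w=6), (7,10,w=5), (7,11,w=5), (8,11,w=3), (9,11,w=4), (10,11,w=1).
25 (MST edges: (1,3,w=4), (2,4,w=2), (3,9,w=1), (3,10,w=2), (4,8,w=1), (4,9,w=2), (5,7,w=4), (5,10,w=3), (6,10,w=5), (10,11,w=1); sum of weights 4 + 2 + 1 + 2 + 1 + 2 + 4 + 3 + 5 + 1 = 25)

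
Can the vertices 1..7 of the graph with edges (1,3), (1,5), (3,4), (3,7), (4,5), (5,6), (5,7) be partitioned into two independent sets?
Yes. Partition: {1, 2, 4, 6, 7}, {3, 5}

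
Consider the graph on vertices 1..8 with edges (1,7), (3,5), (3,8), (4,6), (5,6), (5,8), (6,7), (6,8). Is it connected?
No, it has 2 components: {1, 3, 4, 5, 6, 7, 8}, {2}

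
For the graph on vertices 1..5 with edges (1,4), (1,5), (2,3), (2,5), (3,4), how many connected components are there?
1 (components: {1, 2, 3, 4, 5})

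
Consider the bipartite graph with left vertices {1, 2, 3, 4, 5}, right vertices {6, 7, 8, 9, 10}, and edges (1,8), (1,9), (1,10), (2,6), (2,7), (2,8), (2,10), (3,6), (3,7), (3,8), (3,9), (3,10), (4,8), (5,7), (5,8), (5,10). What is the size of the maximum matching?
5 (matching: (1,10), (2,6), (3,9), (4,8), (5,7); upper bound min(|L|,|R|) = min(5,5) = 5)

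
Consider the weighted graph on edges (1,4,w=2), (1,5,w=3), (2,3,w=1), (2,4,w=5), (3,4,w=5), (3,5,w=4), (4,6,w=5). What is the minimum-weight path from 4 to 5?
5 (path: 4 -> 1 -> 5; weights 2 + 3 = 5)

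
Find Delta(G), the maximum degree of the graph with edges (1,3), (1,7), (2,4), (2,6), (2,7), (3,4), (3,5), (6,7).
3 (attained at vertices 2, 3, 7)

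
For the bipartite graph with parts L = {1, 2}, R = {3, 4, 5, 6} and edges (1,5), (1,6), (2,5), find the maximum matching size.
2 (matching: (1,6), (2,5); upper bound min(|L|,|R|) = min(2,4) = 2)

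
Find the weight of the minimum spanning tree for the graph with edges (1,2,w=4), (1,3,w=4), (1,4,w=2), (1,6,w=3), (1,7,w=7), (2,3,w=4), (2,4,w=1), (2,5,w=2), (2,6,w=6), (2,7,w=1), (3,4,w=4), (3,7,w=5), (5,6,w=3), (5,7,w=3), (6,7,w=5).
13 (MST edges: (1,3,w=4), (1,4,w=2), (1,6,w=3), (2,4,w=1), (2,5,w=2), (2,7,w=1); sum of weights 4 + 2 + 3 + 1 + 2 + 1 = 13)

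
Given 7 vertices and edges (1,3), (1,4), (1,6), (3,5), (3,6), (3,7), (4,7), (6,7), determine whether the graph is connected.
No, it has 2 components: {1, 3, 4, 5, 6, 7}, {2}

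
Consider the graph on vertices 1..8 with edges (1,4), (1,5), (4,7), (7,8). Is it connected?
No, it has 4 components: {1, 4, 5, 7, 8}, {2}, {3}, {6}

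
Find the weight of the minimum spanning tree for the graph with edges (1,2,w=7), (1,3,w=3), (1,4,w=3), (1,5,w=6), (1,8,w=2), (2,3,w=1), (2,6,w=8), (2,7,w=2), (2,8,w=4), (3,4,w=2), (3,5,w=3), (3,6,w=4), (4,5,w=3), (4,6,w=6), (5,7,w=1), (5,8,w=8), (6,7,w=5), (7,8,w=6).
15 (MST edges: (1,3,w=3), (1,8,w=2), (2,3,w=1), (2,7,w=2), (3,4,w=2), (3,6,w=4), (5,7,w=1); sum of weights 3 + 2 + 1 + 2 + 2 + 4 + 1 = 15)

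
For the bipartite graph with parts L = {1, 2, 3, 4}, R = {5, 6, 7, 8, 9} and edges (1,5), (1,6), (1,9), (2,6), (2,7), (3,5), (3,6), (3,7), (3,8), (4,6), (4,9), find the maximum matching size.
4 (matching: (1,9), (2,7), (3,8), (4,6); upper bound min(|L|,|R|) = min(4,5) = 4)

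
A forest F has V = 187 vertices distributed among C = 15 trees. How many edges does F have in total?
172 (Each of the 15 component trees on V_i vertices has V_i - 1 edges; summing gives V - C = 187 - 15 = 172)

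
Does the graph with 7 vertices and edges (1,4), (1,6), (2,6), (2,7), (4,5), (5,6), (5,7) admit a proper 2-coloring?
Yes. Partition: {1, 2, 3, 5}, {4, 6, 7}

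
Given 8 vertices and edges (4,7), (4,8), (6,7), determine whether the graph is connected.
No, it has 5 components: {1}, {2}, {3}, {4, 6, 7, 8}, {5}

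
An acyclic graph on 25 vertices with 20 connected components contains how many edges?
5 (Each of the 20 component trees on V_i vertices has V_i - 1 edges; summing gives V - C = 25 - 20 = 5)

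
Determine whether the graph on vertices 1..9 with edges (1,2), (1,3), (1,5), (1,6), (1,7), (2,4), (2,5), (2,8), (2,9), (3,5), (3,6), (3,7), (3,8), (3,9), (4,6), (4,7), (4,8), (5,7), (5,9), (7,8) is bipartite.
No (odd cycle of length 3: 7 -> 1 -> 5 -> 7)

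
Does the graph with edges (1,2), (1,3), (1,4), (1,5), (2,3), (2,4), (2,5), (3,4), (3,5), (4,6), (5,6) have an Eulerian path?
Yes — and in fact it has an Eulerian circuit (the graph is connected and all 6 vertices have even degree)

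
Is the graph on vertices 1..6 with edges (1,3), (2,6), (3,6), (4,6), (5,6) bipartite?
Yes. Partition: {1, 6}, {2, 3, 4, 5}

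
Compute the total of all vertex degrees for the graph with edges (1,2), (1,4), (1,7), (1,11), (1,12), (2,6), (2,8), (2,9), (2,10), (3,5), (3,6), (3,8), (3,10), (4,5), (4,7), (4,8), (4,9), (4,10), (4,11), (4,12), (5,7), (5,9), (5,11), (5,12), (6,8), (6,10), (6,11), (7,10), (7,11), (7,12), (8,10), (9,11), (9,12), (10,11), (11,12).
70 (handshake: sum of degrees = 2|E| = 2 x 35 = 70)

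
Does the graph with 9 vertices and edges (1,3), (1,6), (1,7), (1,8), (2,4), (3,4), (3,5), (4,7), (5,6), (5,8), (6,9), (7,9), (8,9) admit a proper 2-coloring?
Yes. Partition: {1, 4, 5, 9}, {2, 3, 6, 7, 8}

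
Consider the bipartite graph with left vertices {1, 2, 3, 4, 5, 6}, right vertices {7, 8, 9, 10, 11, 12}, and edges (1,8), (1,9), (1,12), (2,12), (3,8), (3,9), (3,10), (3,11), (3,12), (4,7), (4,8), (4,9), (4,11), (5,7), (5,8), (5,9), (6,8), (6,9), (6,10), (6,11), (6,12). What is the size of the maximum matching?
6 (matching: (1,8), (2,12), (3,11), (4,9), (5,7), (6,10); upper bound min(|L|,|R|) = min(6,6) = 6)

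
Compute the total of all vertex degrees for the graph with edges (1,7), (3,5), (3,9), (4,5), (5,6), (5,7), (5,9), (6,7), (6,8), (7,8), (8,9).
22 (handshake: sum of degrees = 2|E| = 2 x 11 = 22)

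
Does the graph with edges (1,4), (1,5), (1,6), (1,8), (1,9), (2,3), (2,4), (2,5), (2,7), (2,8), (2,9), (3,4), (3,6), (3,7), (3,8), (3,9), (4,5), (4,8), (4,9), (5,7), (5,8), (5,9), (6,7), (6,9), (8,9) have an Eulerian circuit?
No (2 vertices have odd degree: {1, 9}; Eulerian circuit requires 0)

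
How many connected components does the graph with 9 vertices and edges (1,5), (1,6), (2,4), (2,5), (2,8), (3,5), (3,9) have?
2 (components: {1, 2, 3, 4, 5, 6, 8, 9}, {7})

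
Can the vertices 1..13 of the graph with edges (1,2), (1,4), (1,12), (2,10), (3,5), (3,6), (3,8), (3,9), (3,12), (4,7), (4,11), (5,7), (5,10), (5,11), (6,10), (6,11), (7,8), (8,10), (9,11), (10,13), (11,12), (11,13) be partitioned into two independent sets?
Yes. Partition: {1, 3, 7, 10, 11}, {2, 4, 5, 6, 8, 9, 12, 13}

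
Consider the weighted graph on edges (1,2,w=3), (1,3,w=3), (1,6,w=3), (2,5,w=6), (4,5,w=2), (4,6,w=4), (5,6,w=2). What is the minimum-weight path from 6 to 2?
6 (path: 6 -> 1 -> 2; weights 3 + 3 = 6)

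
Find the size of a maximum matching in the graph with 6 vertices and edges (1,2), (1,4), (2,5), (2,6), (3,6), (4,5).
3 (matching: (1,2), (3,6), (4,5); upper bound floor(n/2) = floor(6/2) = 3)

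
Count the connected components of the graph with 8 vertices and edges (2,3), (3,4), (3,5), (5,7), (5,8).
3 (components: {1}, {2, 3, 4, 5, 7, 8}, {6})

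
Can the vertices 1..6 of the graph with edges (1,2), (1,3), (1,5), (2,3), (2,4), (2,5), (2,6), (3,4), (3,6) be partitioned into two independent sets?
No (odd cycle of length 3: 2 -> 1 -> 5 -> 2)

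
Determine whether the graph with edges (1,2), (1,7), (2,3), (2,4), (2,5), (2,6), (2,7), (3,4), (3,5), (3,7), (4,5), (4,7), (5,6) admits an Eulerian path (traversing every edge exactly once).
Yes — and in fact it has an Eulerian circuit (the graph is connected and all 7 vertices have even degree)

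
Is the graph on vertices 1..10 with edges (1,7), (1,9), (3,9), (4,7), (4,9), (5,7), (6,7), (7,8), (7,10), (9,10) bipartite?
Yes. Partition: {1, 2, 3, 4, 5, 6, 8, 10}, {7, 9}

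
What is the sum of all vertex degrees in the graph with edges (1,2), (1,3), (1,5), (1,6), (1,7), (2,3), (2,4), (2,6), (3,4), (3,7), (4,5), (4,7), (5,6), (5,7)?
28 (handshake: sum of degrees = 2|E| = 2 x 14 = 28)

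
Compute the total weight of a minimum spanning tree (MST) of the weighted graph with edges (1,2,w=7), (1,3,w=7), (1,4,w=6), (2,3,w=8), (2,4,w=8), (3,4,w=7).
20 (MST edges: (1,2,w=7), (1,3,w=7), (1,4,w=6); sum of weights 7 + 7 + 6 = 20)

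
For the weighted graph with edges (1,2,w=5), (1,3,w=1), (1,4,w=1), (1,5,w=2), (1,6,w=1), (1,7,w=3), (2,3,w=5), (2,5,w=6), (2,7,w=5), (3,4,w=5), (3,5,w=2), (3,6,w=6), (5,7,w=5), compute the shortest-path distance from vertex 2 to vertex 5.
6 (path: 2 -> 5; weights 6 = 6)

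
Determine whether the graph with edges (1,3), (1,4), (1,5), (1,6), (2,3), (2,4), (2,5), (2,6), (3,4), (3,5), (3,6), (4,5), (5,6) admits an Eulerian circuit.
No (2 vertices have odd degree: {3, 5}; Eulerian circuit requires 0)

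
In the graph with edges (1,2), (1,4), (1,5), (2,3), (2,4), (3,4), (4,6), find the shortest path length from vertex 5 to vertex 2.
2 (path: 5 -> 1 -> 2, 2 edges)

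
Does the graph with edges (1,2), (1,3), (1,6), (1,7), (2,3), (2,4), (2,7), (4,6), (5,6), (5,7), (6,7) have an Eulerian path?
Yes — and in fact it has an Eulerian circuit (the graph is connected and all 7 vertices have even degree)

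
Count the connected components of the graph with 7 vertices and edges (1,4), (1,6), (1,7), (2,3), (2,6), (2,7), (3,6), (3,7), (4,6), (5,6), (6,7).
1 (components: {1, 2, 3, 4, 5, 6, 7})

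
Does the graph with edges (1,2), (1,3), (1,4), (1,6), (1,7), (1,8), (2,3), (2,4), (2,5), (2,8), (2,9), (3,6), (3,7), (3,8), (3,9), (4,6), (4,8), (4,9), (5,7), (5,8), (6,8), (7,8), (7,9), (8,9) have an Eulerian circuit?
No (4 vertices have odd degree: {4, 5, 7, 9}; Eulerian circuit requires 0)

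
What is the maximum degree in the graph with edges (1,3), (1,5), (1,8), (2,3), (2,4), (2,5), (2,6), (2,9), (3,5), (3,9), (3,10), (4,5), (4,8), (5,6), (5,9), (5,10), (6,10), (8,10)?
7 (attained at vertex 5)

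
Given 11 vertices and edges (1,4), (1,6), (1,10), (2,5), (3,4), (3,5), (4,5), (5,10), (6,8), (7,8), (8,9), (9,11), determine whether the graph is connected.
Yes (BFS from 1 visits [1, 4, 6, 10, 3, 5, 8, 2, 7, 9, 11] — all 11 vertices reached)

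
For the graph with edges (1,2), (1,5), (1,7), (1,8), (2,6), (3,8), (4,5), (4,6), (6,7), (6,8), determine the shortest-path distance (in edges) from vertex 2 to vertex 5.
2 (path: 2 -> 1 -> 5, 2 edges)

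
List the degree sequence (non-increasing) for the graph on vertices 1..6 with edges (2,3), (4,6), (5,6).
[2, 1, 1, 1, 1, 0] (degrees: deg(1)=0, deg(2)=1, deg(3)=1, deg(4)=1, deg(5)=1, deg(6)=2)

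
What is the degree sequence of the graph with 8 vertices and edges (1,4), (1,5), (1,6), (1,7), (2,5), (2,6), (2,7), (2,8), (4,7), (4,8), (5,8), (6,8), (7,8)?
[5, 4, 4, 4, 3, 3, 3, 0] (degrees: deg(1)=4, deg(2)=4, deg(3)=0, deg(4)=3, deg(5)=3, deg(6)=3, deg(7)=4, deg(8)=5)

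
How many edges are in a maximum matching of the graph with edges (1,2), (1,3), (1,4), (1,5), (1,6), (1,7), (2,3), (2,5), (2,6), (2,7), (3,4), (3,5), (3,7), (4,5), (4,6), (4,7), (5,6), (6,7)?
3 (matching: (1,5), (3,4), (6,7); upper bound floor(n/2) = floor(7/2) = 3)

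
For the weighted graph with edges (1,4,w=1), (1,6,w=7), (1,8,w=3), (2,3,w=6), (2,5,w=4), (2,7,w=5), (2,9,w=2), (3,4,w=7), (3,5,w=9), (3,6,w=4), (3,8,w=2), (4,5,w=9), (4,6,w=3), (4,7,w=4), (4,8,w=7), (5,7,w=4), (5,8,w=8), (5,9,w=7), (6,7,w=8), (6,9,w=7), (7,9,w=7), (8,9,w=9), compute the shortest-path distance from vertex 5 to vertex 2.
4 (path: 5 -> 2; weights 4 = 4)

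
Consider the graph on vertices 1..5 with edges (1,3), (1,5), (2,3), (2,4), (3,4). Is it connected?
Yes (BFS from 1 visits [1, 3, 5, 2, 4] — all 5 vertices reached)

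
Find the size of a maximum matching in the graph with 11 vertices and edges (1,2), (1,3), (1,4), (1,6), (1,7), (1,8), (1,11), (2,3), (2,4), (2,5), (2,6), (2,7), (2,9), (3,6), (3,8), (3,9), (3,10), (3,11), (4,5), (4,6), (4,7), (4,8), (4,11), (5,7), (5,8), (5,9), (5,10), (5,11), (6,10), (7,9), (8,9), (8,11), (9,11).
5 (matching: (1,7), (3,11), (4,8), (5,9), (6,10); upper bound floor(n/2) = floor(11/2) = 5)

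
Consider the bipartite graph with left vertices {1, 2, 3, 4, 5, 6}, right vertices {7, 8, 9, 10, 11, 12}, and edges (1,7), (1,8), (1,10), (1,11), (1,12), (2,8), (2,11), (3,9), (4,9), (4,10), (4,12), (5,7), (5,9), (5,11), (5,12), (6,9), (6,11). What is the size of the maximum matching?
6 (matching: (1,12), (2,8), (3,9), (4,10), (5,7), (6,11); upper bound min(|L|,|R|) = min(6,6) = 6)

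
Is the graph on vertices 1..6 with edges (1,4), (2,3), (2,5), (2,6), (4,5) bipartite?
Yes. Partition: {1, 3, 5, 6}, {2, 4}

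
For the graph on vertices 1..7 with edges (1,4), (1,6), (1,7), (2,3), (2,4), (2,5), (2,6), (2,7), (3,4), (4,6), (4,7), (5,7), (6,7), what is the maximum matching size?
3 (matching: (1,7), (2,5), (4,6); upper bound floor(n/2) = floor(7/2) = 3)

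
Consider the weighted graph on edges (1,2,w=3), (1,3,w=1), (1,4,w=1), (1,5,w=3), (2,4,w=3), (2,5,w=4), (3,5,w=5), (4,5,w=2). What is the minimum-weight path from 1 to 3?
1 (path: 1 -> 3; weights 1 = 1)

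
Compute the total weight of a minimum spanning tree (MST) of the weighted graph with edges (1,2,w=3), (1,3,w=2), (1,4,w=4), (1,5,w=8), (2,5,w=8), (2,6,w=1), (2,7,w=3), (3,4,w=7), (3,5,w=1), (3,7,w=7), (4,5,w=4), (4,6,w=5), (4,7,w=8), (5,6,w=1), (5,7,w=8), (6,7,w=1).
10 (MST edges: (1,3,w=2), (1,4,w=4), (2,6,w=1), (3,5,w=1), (5,6,w=1), (6,7,w=1); sum of weights 2 + 4 + 1 + 1 + 1 + 1 = 10)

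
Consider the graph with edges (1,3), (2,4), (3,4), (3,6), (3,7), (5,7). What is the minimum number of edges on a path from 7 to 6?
2 (path: 7 -> 3 -> 6, 2 edges)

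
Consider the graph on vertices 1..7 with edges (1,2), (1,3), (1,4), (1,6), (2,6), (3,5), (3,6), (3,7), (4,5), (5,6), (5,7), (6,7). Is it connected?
Yes (BFS from 1 visits [1, 2, 3, 4, 6, 5, 7] — all 7 vertices reached)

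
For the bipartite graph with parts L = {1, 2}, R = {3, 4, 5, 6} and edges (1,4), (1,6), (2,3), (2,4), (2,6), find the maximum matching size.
2 (matching: (1,6), (2,4); upper bound min(|L|,|R|) = min(2,4) = 2)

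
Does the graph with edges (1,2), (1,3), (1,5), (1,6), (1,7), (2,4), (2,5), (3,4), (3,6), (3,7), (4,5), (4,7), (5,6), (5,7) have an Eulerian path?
No (4 vertices have odd degree: {1, 2, 5, 6}; Eulerian path requires 0 or 2)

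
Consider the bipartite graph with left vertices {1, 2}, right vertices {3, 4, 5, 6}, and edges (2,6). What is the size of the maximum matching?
1 (matching: (2,6); upper bound min(|L|,|R|) = min(2,4) = 2)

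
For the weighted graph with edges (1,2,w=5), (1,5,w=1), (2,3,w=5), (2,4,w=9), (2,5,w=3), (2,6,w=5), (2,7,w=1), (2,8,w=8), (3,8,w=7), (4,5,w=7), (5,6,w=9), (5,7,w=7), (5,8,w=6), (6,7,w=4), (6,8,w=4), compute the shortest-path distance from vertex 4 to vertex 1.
8 (path: 4 -> 5 -> 1; weights 7 + 1 = 8)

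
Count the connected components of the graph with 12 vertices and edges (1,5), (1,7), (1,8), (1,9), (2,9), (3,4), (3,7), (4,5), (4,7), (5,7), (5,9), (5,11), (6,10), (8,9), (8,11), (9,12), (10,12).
1 (components: {1, 2, 3, 4, 5, 6, 7, 8, 9, 10, 11, 12})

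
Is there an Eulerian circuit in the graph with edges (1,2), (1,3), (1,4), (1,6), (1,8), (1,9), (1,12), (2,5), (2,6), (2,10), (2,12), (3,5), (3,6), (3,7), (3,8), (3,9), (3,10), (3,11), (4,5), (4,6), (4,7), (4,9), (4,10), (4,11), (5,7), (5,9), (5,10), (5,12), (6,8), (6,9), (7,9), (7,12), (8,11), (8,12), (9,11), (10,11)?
No (10 vertices have odd degree: {1, 2, 4, 5, 7, 8, 9, 10, 11, 12}; Eulerian circuit requires 0)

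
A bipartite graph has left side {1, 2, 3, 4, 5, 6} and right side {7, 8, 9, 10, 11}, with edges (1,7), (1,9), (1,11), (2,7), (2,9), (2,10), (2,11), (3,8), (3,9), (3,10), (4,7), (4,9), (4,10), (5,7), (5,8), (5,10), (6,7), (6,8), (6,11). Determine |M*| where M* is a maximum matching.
5 (matching: (1,11), (2,10), (3,9), (4,7), (5,8); upper bound min(|L|,|R|) = min(6,5) = 5)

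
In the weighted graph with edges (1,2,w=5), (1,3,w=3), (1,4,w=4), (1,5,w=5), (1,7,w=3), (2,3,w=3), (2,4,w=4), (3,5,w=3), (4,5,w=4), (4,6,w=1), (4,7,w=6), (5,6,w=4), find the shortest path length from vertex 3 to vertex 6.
7 (path: 3 -> 5 -> 6; weights 3 + 4 = 7)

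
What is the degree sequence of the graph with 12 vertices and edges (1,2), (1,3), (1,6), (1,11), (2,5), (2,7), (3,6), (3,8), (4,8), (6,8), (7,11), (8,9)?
[4, 4, 3, 3, 3, 2, 2, 1, 1, 1, 0, 0] (degrees: deg(1)=4, deg(2)=3, deg(3)=3, deg(4)=1, deg(5)=1, deg(6)=3, deg(7)=2, deg(8)=4, deg(9)=1, deg(10)=0, deg(11)=2, deg(12)=0)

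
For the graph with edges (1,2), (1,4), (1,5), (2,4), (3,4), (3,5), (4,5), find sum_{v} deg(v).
14 (handshake: sum of degrees = 2|E| = 2 x 7 = 14)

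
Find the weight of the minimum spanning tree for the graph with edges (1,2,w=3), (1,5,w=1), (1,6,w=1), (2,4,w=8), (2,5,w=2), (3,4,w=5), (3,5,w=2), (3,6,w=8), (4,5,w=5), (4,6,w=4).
10 (MST edges: (1,5,w=1), (1,6,w=1), (2,5,w=2), (3,5,w=2), (4,6,w=4); sum of weights 1 + 1 + 2 + 2 + 4 = 10)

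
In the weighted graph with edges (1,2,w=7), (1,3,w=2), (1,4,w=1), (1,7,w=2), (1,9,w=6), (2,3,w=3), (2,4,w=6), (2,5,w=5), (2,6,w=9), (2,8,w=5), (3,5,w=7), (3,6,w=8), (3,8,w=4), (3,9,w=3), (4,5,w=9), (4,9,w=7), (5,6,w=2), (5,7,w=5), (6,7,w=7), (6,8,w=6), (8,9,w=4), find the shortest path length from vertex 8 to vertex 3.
4 (path: 8 -> 3; weights 4 = 4)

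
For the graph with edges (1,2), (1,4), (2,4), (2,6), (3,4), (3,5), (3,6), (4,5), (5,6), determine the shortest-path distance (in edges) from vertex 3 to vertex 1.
2 (path: 3 -> 4 -> 1, 2 edges)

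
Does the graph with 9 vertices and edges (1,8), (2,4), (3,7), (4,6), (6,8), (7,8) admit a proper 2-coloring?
Yes. Partition: {1, 2, 5, 6, 7, 9}, {3, 4, 8}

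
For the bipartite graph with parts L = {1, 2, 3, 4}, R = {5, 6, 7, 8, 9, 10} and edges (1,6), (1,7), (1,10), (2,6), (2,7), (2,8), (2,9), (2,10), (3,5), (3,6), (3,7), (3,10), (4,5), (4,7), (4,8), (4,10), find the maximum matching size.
4 (matching: (1,10), (2,9), (3,7), (4,8); upper bound min(|L|,|R|) = min(4,6) = 4)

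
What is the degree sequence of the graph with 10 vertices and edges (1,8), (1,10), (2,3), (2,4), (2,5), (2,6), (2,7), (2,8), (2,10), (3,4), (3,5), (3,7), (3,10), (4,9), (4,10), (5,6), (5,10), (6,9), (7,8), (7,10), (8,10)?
[7, 7, 5, 4, 4, 4, 4, 3, 2, 2] (degrees: deg(1)=2, deg(2)=7, deg(3)=5, deg(4)=4, deg(5)=4, deg(6)=3, deg(7)=4, deg(8)=4, deg(9)=2, deg(10)=7)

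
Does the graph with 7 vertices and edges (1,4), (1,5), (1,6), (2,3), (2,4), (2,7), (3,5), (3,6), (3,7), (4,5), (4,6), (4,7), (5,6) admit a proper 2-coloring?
No (odd cycle of length 3: 5 -> 1 -> 4 -> 5)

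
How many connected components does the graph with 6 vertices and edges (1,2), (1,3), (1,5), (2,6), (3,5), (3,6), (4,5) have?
1 (components: {1, 2, 3, 4, 5, 6})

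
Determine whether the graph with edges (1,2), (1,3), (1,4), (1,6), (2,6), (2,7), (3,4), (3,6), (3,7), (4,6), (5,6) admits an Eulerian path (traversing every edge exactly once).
No (4 vertices have odd degree: {2, 4, 5, 6}; Eulerian path requires 0 or 2)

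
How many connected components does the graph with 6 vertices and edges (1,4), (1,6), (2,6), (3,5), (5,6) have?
1 (components: {1, 2, 3, 4, 5, 6})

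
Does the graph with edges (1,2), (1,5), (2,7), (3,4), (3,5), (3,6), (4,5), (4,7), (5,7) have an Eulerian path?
No (4 vertices have odd degree: {3, 4, 6, 7}; Eulerian path requires 0 or 2)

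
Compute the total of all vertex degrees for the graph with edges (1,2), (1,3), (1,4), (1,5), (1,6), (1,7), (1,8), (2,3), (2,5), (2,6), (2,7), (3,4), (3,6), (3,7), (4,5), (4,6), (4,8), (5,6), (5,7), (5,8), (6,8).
42 (handshake: sum of degrees = 2|E| = 2 x 21 = 42)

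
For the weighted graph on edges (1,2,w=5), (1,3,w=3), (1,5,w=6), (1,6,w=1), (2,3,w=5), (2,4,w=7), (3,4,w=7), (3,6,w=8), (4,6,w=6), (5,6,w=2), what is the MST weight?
17 (MST edges: (1,2,w=5), (1,3,w=3), (1,6,w=1), (4,6,w=6), (5,6,w=2); sum of weights 5 + 3 + 1 + 6 + 2 = 17)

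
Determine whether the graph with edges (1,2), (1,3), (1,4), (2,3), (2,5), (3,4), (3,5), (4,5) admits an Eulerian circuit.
No (4 vertices have odd degree: {1, 2, 4, 5}; Eulerian circuit requires 0)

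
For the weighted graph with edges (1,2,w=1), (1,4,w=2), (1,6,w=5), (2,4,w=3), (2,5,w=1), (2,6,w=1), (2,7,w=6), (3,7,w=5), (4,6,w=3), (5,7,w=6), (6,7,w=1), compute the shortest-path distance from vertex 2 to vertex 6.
1 (path: 2 -> 6; weights 1 = 1)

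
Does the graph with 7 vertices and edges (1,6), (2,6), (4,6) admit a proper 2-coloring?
Yes. Partition: {1, 2, 3, 4, 5, 7}, {6}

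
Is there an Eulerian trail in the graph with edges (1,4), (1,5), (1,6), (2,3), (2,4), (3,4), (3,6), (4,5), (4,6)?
No (4 vertices have odd degree: {1, 3, 4, 6}; Eulerian path requires 0 or 2)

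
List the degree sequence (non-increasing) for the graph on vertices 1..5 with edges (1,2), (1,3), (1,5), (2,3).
[3, 2, 2, 1, 0] (degrees: deg(1)=3, deg(2)=2, deg(3)=2, deg(4)=0, deg(5)=1)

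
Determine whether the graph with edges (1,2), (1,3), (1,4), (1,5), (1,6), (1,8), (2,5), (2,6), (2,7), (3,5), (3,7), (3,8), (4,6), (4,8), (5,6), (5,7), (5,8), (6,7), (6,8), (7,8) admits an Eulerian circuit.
No (2 vertices have odd degree: {4, 7}; Eulerian circuit requires 0)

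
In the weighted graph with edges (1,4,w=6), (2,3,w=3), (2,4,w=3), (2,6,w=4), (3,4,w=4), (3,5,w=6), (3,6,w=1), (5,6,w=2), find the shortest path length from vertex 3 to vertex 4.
4 (path: 3 -> 4; weights 4 = 4)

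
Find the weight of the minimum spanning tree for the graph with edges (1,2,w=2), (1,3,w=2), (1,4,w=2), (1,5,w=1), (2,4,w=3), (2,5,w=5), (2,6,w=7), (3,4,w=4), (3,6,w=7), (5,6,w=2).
9 (MST edges: (1,2,w=2), (1,3,w=2), (1,4,w=2), (1,5,w=1), (5,6,w=2); sum of weights 2 + 2 + 2 + 1 + 2 = 9)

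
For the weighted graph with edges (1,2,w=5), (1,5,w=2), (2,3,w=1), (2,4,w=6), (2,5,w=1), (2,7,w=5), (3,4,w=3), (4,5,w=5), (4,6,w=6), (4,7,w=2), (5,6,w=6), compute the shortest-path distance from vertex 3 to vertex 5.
2 (path: 3 -> 2 -> 5; weights 1 + 1 = 2)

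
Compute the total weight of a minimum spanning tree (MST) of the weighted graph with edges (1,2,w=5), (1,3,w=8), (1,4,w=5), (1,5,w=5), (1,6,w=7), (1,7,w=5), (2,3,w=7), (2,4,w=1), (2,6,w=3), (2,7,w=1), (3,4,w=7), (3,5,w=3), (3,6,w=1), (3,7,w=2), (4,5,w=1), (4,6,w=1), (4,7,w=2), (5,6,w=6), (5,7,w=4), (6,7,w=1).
10 (MST edges: (1,2,w=5), (2,4,w=1), (2,7,w=1), (3,6,w=1), (4,5,w=1), (4,6,w=1); sum of weights 5 + 1 + 1 + 1 + 1 + 1 = 10)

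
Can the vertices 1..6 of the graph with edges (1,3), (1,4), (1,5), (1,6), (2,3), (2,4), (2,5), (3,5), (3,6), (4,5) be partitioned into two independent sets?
No (odd cycle of length 3: 5 -> 1 -> 4 -> 5)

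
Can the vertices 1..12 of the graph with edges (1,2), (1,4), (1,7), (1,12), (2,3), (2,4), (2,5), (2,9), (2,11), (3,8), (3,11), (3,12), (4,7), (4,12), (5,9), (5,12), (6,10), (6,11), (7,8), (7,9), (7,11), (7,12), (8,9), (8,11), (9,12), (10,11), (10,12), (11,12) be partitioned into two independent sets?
No (odd cycle of length 3: 7 -> 1 -> 4 -> 7)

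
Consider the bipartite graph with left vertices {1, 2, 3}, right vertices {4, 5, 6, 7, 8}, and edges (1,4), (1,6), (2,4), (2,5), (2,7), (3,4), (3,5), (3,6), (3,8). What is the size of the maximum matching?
3 (matching: (1,6), (2,7), (3,8); upper bound min(|L|,|R|) = min(3,5) = 3)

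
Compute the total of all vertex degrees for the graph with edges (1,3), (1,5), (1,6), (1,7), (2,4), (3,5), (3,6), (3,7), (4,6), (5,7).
20 (handshake: sum of degrees = 2|E| = 2 x 10 = 20)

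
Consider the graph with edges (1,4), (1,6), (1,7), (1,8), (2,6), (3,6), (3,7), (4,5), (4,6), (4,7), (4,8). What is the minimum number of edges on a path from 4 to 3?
2 (path: 4 -> 6 -> 3, 2 edges)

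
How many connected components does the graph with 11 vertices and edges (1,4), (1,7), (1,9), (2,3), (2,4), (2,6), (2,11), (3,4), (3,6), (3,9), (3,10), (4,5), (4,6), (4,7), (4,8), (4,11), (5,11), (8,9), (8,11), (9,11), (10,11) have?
1 (components: {1, 2, 3, 4, 5, 6, 7, 8, 9, 10, 11})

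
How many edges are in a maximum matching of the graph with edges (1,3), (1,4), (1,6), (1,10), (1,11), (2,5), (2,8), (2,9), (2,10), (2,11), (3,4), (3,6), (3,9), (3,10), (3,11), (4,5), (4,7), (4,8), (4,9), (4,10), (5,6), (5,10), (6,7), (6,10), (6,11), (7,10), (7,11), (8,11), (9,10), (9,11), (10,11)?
5 (matching: (1,4), (2,5), (6,7), (8,11), (9,10); upper bound floor(n/2) = floor(11/2) = 5)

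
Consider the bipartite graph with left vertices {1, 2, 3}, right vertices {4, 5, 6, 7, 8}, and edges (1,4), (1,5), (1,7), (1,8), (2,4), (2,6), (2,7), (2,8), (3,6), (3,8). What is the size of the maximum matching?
3 (matching: (1,8), (2,7), (3,6); upper bound min(|L|,|R|) = min(3,5) = 3)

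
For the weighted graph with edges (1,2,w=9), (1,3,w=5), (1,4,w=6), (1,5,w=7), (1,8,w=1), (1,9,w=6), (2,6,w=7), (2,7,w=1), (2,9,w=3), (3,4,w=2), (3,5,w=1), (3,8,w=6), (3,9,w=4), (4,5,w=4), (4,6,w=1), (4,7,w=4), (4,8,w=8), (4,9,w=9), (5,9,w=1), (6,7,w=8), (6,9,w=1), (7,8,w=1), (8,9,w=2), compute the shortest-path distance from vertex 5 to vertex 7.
4 (path: 5 -> 9 -> 8 -> 7; weights 1 + 2 + 1 = 4)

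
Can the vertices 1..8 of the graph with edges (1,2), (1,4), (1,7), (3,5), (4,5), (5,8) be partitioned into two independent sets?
Yes. Partition: {1, 5, 6}, {2, 3, 4, 7, 8}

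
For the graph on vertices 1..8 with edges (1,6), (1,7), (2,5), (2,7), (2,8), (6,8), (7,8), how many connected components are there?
3 (components: {1, 2, 5, 6, 7, 8}, {3}, {4})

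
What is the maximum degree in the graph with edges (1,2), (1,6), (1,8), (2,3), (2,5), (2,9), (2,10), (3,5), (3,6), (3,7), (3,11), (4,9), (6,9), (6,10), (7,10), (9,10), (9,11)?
5 (attained at vertices 2, 3, 9)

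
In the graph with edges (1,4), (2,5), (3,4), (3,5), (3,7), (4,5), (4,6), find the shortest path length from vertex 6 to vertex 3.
2 (path: 6 -> 4 -> 3, 2 edges)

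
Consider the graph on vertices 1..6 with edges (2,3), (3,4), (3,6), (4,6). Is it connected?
No, it has 3 components: {1}, {2, 3, 4, 6}, {5}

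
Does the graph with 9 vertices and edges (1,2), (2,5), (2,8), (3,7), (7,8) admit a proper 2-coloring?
Yes. Partition: {1, 3, 4, 5, 6, 8, 9}, {2, 7}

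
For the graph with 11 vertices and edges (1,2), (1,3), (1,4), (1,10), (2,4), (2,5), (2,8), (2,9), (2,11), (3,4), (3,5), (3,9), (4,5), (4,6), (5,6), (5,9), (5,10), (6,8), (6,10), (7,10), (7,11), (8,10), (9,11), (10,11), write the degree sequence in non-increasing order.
[6, 6, 6, 5, 4, 4, 4, 4, 4, 3, 2] (degrees: deg(1)=4, deg(2)=6, deg(3)=4, deg(4)=5, deg(5)=6, deg(6)=4, deg(7)=2, deg(8)=3, deg(9)=4, deg(10)=6, deg(11)=4)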